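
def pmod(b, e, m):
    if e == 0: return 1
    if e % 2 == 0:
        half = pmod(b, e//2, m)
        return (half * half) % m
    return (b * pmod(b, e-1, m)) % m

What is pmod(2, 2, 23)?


pmod(2, 2, 23): e is even, compute pmod(2, 1, 23)
  pmod(2, 1, 23): e is odd, compute pmod(2, 0, 23)
    pmod(2, 0, 23) = 1
  (2 * 1) % 23 = 2
half=2, (2*2) % 23 = 4

4


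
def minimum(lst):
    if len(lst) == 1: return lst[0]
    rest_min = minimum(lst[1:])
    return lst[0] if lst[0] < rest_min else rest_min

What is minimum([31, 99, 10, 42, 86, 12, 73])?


minimum([31, 99, 10, 42, 86, 12, 73]): compare 31 with minimum([99, 10, 42, 86, 12, 73])
minimum([99, 10, 42, 86, 12, 73]): compare 99 with minimum([10, 42, 86, 12, 73])
minimum([10, 42, 86, 12, 73]): compare 10 with minimum([42, 86, 12, 73])
minimum([42, 86, 12, 73]): compare 42 with minimum([86, 12, 73])
minimum([86, 12, 73]): compare 86 with minimum([12, 73])
minimum([12, 73]): compare 12 with minimum([73])
minimum([73]) = 73  (base case)
Compare 12 with 73 -> 12
Compare 86 with 12 -> 12
Compare 42 with 12 -> 12
Compare 10 with 12 -> 10
Compare 99 with 10 -> 10
Compare 31 with 10 -> 10

10


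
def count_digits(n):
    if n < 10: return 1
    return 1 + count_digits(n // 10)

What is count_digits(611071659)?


count_digits(611071659) = 1 + count_digits(61107165)
count_digits(61107165) = 1 + count_digits(6110716)
count_digits(6110716) = 1 + count_digits(611071)
count_digits(611071) = 1 + count_digits(61107)
count_digits(61107) = 1 + count_digits(6110)
count_digits(6110) = 1 + count_digits(611)
count_digits(611) = 1 + count_digits(61)
count_digits(61) = 1 + count_digits(6)
count_digits(6) = 1  (base case: 6 < 10)
Unwinding: 1 + 1 + 1 + 1 + 1 + 1 + 1 + 1 + 1 = 9

9


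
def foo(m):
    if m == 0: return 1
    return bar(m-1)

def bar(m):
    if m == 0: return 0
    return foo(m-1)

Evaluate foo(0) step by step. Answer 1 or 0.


foo(0) = 1  (base case)
Result: 1

1


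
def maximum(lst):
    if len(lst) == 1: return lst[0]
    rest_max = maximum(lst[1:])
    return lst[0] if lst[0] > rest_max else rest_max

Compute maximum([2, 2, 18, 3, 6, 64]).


maximum([2, 2, 18, 3, 6, 64]): compare 2 with maximum([2, 18, 3, 6, 64])
maximum([2, 18, 3, 6, 64]): compare 2 with maximum([18, 3, 6, 64])
maximum([18, 3, 6, 64]): compare 18 with maximum([3, 6, 64])
maximum([3, 6, 64]): compare 3 with maximum([6, 64])
maximum([6, 64]): compare 6 with maximum([64])
maximum([64]) = 64  (base case)
Compare 6 with 64 -> 64
Compare 3 with 64 -> 64
Compare 18 with 64 -> 64
Compare 2 with 64 -> 64
Compare 2 with 64 -> 64

64


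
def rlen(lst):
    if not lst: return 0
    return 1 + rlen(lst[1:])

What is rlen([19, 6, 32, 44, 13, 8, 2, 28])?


rlen([19, 6, 32, 44, 13, 8, 2, 28]) = 1 + rlen([6, 32, 44, 13, 8, 2, 28])
rlen([6, 32, 44, 13, 8, 2, 28]) = 1 + rlen([32, 44, 13, 8, 2, 28])
rlen([32, 44, 13, 8, 2, 28]) = 1 + rlen([44, 13, 8, 2, 28])
rlen([44, 13, 8, 2, 28]) = 1 + rlen([13, 8, 2, 28])
rlen([13, 8, 2, 28]) = 1 + rlen([8, 2, 28])
rlen([8, 2, 28]) = 1 + rlen([2, 28])
rlen([2, 28]) = 1 + rlen([28])
rlen([28]) = 1 + rlen([])
rlen([]) = 0  (base case)
Unwinding: 1 + 1 + 1 + 1 + 1 + 1 + 1 + 1 + 0 = 8

8


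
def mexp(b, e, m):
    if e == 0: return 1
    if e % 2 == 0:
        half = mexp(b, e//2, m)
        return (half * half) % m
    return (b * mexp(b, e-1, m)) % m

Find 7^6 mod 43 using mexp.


mexp(7, 6, 43): e is even, compute mexp(7, 3, 43)
  mexp(7, 3, 43): e is odd, compute mexp(7, 2, 43)
    mexp(7, 2, 43): e is even, compute mexp(7, 1, 43)
      mexp(7, 1, 43): e is odd, compute mexp(7, 0, 43)
        mexp(7, 0, 43) = 1
      (7 * 1) % 43 = 7
    half=7, (7*7) % 43 = 6
  (7 * 6) % 43 = 42
half=42, (42*42) % 43 = 1

1


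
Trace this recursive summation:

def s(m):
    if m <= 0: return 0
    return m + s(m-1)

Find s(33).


s(33)
= 33 + 32 + 31 + 30 + 29 + 28 + 27 + 26 + 25 + 24 + 23 + 22 + 21 + 20 + 19 + 18 + 17 + 16 + 15 + 14 + 13 + 12 + 11 + 10 + 9 + 8 + 7 + 6 + 5 + 4 + 3 + 2 + 1 + s(0)
= 33 + 32 + 31 + 30 + 29 + 28 + 27 + 26 + 25 + 24 + 23 + 22 + 21 + 20 + 19 + 18 + 17 + 16 + 15 + 14 + 13 + 12 + 11 + 10 + 9 + 8 + 7 + 6 + 5 + 4 + 3 + 2 + 1 + 0
= 561

561


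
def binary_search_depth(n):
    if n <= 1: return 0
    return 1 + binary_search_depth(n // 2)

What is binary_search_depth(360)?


360 / 2 = 180
180 / 2 = 90
90 / 2 = 45
45 / 2 = 22
22 / 2 = 11
11 / 2 = 5
5 / 2 = 2
2 / 2 = 1
Reached 1 after 8 halvings

8


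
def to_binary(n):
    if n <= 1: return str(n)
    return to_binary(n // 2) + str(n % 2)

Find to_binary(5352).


to_binary(5352) = to_binary(2676) + '0'
to_binary(2676) = to_binary(1338) + '0'
to_binary(1338) = to_binary(669) + '0'
to_binary(669) = to_binary(334) + '1'
to_binary(334) = to_binary(167) + '0'
to_binary(167) = to_binary(83) + '1'
to_binary(83) = to_binary(41) + '1'
to_binary(41) = to_binary(20) + '1'
to_binary(20) = to_binary(10) + '0'
to_binary(10) = to_binary(5) + '0'
to_binary(5) = to_binary(2) + '1'
to_binary(2) = to_binary(1) + '0'
to_binary(1) = '1'  (base case)
Concatenating: '1' + '0' + '1' + '0' + '0' + '1' + '1' + '1' + '0' + '1' + '0' + '0' + '0' = '1010011101000'

1010011101000


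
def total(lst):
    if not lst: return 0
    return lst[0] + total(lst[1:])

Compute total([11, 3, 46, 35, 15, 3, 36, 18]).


total([11, 3, 46, 35, 15, 3, 36, 18]) = 11 + total([3, 46, 35, 15, 3, 36, 18])
total([3, 46, 35, 15, 3, 36, 18]) = 3 + total([46, 35, 15, 3, 36, 18])
total([46, 35, 15, 3, 36, 18]) = 46 + total([35, 15, 3, 36, 18])
total([35, 15, 3, 36, 18]) = 35 + total([15, 3, 36, 18])
total([15, 3, 36, 18]) = 15 + total([3, 36, 18])
total([3, 36, 18]) = 3 + total([36, 18])
total([36, 18]) = 36 + total([18])
total([18]) = 18 + total([])
total([]) = 0  (base case)
Total: 11 + 3 + 46 + 35 + 15 + 3 + 36 + 18 + 0 = 167

167


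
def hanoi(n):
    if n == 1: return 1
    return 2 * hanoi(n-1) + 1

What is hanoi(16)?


hanoi(16) = 2 * hanoi(15) + 1
hanoi(15) = 2 * hanoi(14) + 1
hanoi(14) = 2 * hanoi(13) + 1
hanoi(13) = 2 * hanoi(12) + 1
hanoi(12) = 2 * hanoi(11) + 1
hanoi(11) = 2 * hanoi(10) + 1
hanoi(10) = 2 * hanoi(9) + 1
hanoi(9) = 2 * hanoi(8) + 1
hanoi(8) = 2 * hanoi(7) + 1
hanoi(7) = 2 * hanoi(6) + 1
hanoi(6) = 2 * hanoi(5) + 1
hanoi(5) = 2 * hanoi(4) + 1
hanoi(4) = 2 * hanoi(3) + 1
hanoi(3) = 2 * hanoi(2) + 1
hanoi(2) = 2 * hanoi(1) + 1
hanoi(1) = 1  (base case)
hanoi(2) = 2 * 1 + 1 = 3
hanoi(3) = 2 * 3 + 1 = 7
hanoi(4) = 2 * 7 + 1 = 15
hanoi(5) = 2 * 15 + 1 = 31
hanoi(6) = 2 * 31 + 1 = 63
hanoi(7) = 2 * 63 + 1 = 127
hanoi(8) = 2 * 127 + 1 = 255
hanoi(9) = 2 * 255 + 1 = 511
hanoi(10) = 2 * 511 + 1 = 1023
hanoi(11) = 2 * 1023 + 1 = 2047
hanoi(12) = 2 * 2047 + 1 = 4095
hanoi(13) = 2 * 4095 + 1 = 8191
hanoi(14) = 2 * 8191 + 1 = 16383
hanoi(15) = 2 * 16383 + 1 = 32767
hanoi(16) = 2 * 32767 + 1 = 65535

65535


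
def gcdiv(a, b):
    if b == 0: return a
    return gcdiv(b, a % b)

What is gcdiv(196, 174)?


gcdiv(196, 174) = gcdiv(174, 22)
gcdiv(174, 22) = gcdiv(22, 20)
gcdiv(22, 20) = gcdiv(20, 2)
gcdiv(20, 2) = gcdiv(2, 0)
gcdiv(2, 0) = 2  (base case)

2


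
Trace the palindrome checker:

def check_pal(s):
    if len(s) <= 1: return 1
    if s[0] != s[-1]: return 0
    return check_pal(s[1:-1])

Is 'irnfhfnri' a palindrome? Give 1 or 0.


check_pal('irnfhfnri'): s[0]='i' == s[-1]='i' -> check check_pal('rnfhfnr')
check_pal('rnfhfnr'): s[0]='r' == s[-1]='r' -> check check_pal('nfhfn')
check_pal('nfhfn'): s[0]='n' == s[-1]='n' -> check check_pal('fhf')
check_pal('fhf'): s[0]='f' == s[-1]='f' -> check check_pal('h')
check_pal('h'): len <= 1 -> return 1  (base case)
Result: 1 (palindrome)

1


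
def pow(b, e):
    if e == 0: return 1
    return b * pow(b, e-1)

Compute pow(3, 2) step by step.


pow(3, 2)
= 3 * pow(3, 1)
= 3 * 3 * pow(3, 0)
= 3 * 3 * 1
= 9

9


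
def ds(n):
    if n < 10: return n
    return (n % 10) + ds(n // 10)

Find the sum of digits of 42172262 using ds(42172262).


ds(42172262) = 2 + ds(4217226)
ds(4217226) = 6 + ds(421722)
ds(421722) = 2 + ds(42172)
ds(42172) = 2 + ds(4217)
ds(4217) = 7 + ds(421)
ds(421) = 1 + ds(42)
ds(42) = 2 + ds(4)
ds(4) = 4  (base case)
Total: 2 + 6 + 2 + 2 + 7 + 1 + 2 + 4 = 26

26


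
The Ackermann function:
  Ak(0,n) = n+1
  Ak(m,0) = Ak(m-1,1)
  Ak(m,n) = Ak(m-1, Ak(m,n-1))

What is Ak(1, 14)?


Ak(1, 14) = Ak(0, Ak(1, 13))
  Ak(1, 13) = Ak(0, Ak(1, 12))
    Ak(1, 12) = Ak(0, Ak(1, 11))
      Ak(1, 11) = Ak(0, Ak(1, 10))
        Ak(1, 10) = Ak(0, Ak(1, 9))
          Ak(1, 9) = Ak(0, Ak(1, 8))
          Ak(1, 8) = Ak(0, Ak(1, 7))
          Ak(1, 7) = Ak(0, Ak(1, 6))
          Ak(1, 6) = Ak(0, Ak(1, 5))
          Ak(1, 5) = Ak(0, Ak(1, 4))
          Ak(1, 4) = Ak(0, Ak(1, 3))
          Ak(1, 3) = Ak(0, Ak(1, 2))
          Ak(1, 2) = Ak(0, Ak(1, 1))
          Ak(1, 1) = Ak(0, Ak(1, 0))
          Ak(1, 0) = Ak(0, 1)
          Ak(0, 1) = 2
            = Ak(0, 2)
          Ak(0, 2) = 3
            = Ak(0, 3)
          Ak(0, 3) = 4
            = Ak(0, 4)
          Ak(0, 4) = 5
            = Ak(0, 5)
          Ak(0, 5) = 6
            = Ak(0, 6)
... (trace truncated)
Result: Ak(1, 14) = 16

16


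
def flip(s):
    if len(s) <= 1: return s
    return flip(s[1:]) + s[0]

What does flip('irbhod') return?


flip('irbhod') = flip('rbhod') + 'i'
flip('rbhod') = flip('bhod') + 'r'
flip('bhod') = flip('hod') + 'b'
flip('hod') = flip('od') + 'h'
flip('od') = flip('d') + 'o'
flip('d') = 'd'  (base case)
Concatenating: 'd' + 'o' + 'h' + 'b' + 'r' + 'i' = 'dohbri'

dohbri


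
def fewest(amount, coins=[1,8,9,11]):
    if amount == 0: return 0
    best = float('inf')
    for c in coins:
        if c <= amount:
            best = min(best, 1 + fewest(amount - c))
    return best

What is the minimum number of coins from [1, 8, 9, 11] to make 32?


Building up with DP:
fewest(0) = 0
fewest(1) = min(1+fewest(0)=1+0=1) = 1
fewest(2) = min(1+fewest(1)=1+1=2) = 2
fewest(3) = min(1+fewest(2)=1+2=3) = 3
fewest(4) = min(1+fewest(3)=1+3=4) = 4
fewest(5) = min(1+fewest(4)=1+4=5) = 5
fewest(6) = min(1+fewest(5)=1+5=6) = 6
fewest(7) = min(1+fewest(6)=1+6=7) = 7
fewest(8) = min(1+fewest(7)=1+7=8, 1+fewest(0)=1+0=1) = 1
fewest(9) = min(1+fewest(8)=1+1=2, 1+fewest(1)=1+1=2, 1+fewest(0)=1+0=1) = 1
fewest(10) = min(1+fewest(9)=1+1=2, 1+fewest(2)=1+2=3, 1+fewest(1)=1+1=2) = 2
fewest(11) = min(1+fewest(10)=1+2=3, 1+fewest(3)=1+3=4, 1+fewest(2)=1+2=3, 1+fewest(0)=1+0=1) = 1
fewest(12) = min(1+fewest(11)=1+1=2, 1+fewest(4)=1+4=5, 1+fewest(3)=1+3=4, 1+fewest(1)=1+1=2) = 2
fewest(13) = min(1+fewest(12)=1+2=3, 1+fewest(5)=1+5=6, 1+fewest(4)=1+4=5, 1+fewest(2)=1+2=3) = 3
fewest(14) = min(1+fewest(13)=1+3=4, 1+fewest(6)=1+6=7, 1+fewest(5)=1+5=6, 1+fewest(3)=1+3=4) = 4
fewest(15) = min(1+fewest(14)=1+4=5, 1+fewest(7)=1+7=8, 1+fewest(6)=1+6=7, 1+fewest(4)=1+4=5) = 5
fewest(16) = min(1+fewest(15)=1+5=6, 1+fewest(8)=1+1=2, 1+fewest(7)=1+7=8, 1+fewest(5)=1+5=6) = 2
fewest(17) = min(1+fewest(16)=1+2=3, 1+fewest(9)=1+1=2, 1+fewest(8)=1+1=2, 1+fewest(6)=1+6=7) = 2
fewest(18) = min(1+fewest(17)=1+2=3, 1+fewest(10)=1+2=3, 1+fewest(9)=1+1=2, 1+fewest(7)=1+7=8) = 2
fewest(19) = min(1+fewest(18)=1+2=3, 1+fewest(11)=1+1=2, 1+fewest(10)=1+2=3, 1+fewest(8)=1+1=2) = 2
fewest(20) = min(1+fewest(19)=1+2=3, 1+fewest(12)=1+2=3, 1+fewest(11)=1+1=2, 1+fewest(9)=1+1=2) = 2
fewest(21) = min(1+fewest(20)=1+2=3, 1+fewest(13)=1+3=4, 1+fewest(12)=1+2=3, 1+fewest(10)=1+2=3) = 3
fewest(22) = min(1+fewest(21)=1+3=4, 1+fewest(14)=1+4=5, 1+fewest(13)=1+3=4, 1+fewest(11)=1+1=2) = 2
fewest(23) = min(1+fewest(22)=1+2=3, 1+fewest(15)=1+5=6, 1+fewest(14)=1+4=5, 1+fewest(12)=1+2=3) = 3
fewest(24) = min(1+fewest(23)=1+3=4, 1+fewest(16)=1+2=3, 1+fewest(15)=1+5=6, 1+fewest(13)=1+3=4) = 3
fewest(25) = min(1+fewest(24)=1+3=4, 1+fewest(17)=1+2=3, 1+fewest(16)=1+2=3, 1+fewest(14)=1+4=5) = 3
fewest(26) = min(1+fewest(25)=1+3=4, 1+fewest(18)=1+2=3, 1+fewest(17)=1+2=3, 1+fewest(15)=1+5=6) = 3
fewest(27) = min(1+fewest(26)=1+3=4, 1+fewest(19)=1+2=3, 1+fewest(18)=1+2=3, 1+fewest(16)=1+2=3) = 3
fewest(28) = min(1+fewest(27)=1+3=4, 1+fewest(20)=1+2=3, 1+fewest(19)=1+2=3, 1+fewest(17)=1+2=3) = 3
fewest(29) = min(1+fewest(28)=1+3=4, 1+fewest(21)=1+3=4, 1+fewest(20)=1+2=3, 1+fewest(18)=1+2=3) = 3
fewest(30) = min(1+fewest(29)=1+3=4, 1+fewest(22)=1+2=3, 1+fewest(21)=1+3=4, 1+fewest(19)=1+2=3) = 3
fewest(31) = min(1+fewest(30)=1+3=4, 1+fewest(23)=1+3=4, 1+fewest(22)=1+2=3, 1+fewest(20)=1+2=3) = 3
fewest(32) = min(1+fewest(31)=1+3=4, 1+fewest(24)=1+3=4, 1+fewest(23)=1+3=4, 1+fewest(21)=1+3=4) = 4

4


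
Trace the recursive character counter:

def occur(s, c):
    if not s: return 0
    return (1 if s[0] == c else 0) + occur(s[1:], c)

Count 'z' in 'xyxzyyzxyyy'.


s[0]='x' != 'z' -> 0
s[0]='y' != 'z' -> 0
s[0]='x' != 'z' -> 0
s[0]='z' == 'z' -> 1
s[0]='y' != 'z' -> 0
s[0]='y' != 'z' -> 0
s[0]='z' == 'z' -> 1
s[0]='x' != 'z' -> 0
s[0]='y' != 'z' -> 0
s[0]='y' != 'z' -> 0
s[0]='y' != 'z' -> 0
Sum: 0 + 0 + 0 + 1 + 0 + 0 + 1 + 0 + 0 + 0 + 0 = 2

2


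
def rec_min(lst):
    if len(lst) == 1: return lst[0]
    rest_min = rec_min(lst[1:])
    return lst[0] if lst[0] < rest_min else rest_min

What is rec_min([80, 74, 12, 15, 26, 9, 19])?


rec_min([80, 74, 12, 15, 26, 9, 19]): compare 80 with rec_min([74, 12, 15, 26, 9, 19])
rec_min([74, 12, 15, 26, 9, 19]): compare 74 with rec_min([12, 15, 26, 9, 19])
rec_min([12, 15, 26, 9, 19]): compare 12 with rec_min([15, 26, 9, 19])
rec_min([15, 26, 9, 19]): compare 15 with rec_min([26, 9, 19])
rec_min([26, 9, 19]): compare 26 with rec_min([9, 19])
rec_min([9, 19]): compare 9 with rec_min([19])
rec_min([19]) = 19  (base case)
Compare 9 with 19 -> 9
Compare 26 with 9 -> 9
Compare 15 with 9 -> 9
Compare 12 with 9 -> 9
Compare 74 with 9 -> 9
Compare 80 with 9 -> 9

9


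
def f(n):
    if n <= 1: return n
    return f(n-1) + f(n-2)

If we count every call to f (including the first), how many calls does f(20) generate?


Let C(n) = total calls for f(n)
C(0) = 1, C(1) = 1
C(2) = 1 + C(1) + C(0) = 1 + 1 + 1 = 3
C(3) = 1 + C(2) + C(1) = 1 + 3 + 1 = 5
C(4) = 1 + C(3) + C(2) = 1 + 5 + 3 = 9
C(5) = 1 + C(4) + C(3) = 1 + 9 + 5 = 15
C(6) = 1 + C(5) + C(4) = 1 + 15 + 9 = 25
C(7) = 1 + C(6) + C(5) = 1 + 25 + 15 = 41
C(8) = 1 + C(7) + C(6) = 1 + 41 + 25 = 67
C(9) = 1 + C(8) + C(7) = 1 + 67 + 41 = 109
C(10) = 1 + C(9) + C(8) = 1 + 109 + 67 = 177
C(11) = 1 + C(10) + C(9) = 1 + 177 + 109 = 287
C(12) = 1 + C(11) + C(10) = 1 + 287 + 177 = 465
C(13) = 1 + C(12) + C(11) = 1 + 465 + 287 = 753
C(14) = 1 + C(13) + C(12) = 1 + 753 + 465 = 1219
C(15) = 1 + C(14) + C(13) = 1 + 1219 + 753 = 1973
C(16) = 1 + C(15) + C(14) = 1 + 1973 + 1219 = 3193
C(17) = 1 + C(16) + C(15) = 1 + 3193 + 1973 = 5167
C(18) = 1 + C(17) + C(16) = 1 + 5167 + 3193 = 8361
C(19) = 1 + C(18) + C(17) = 1 + 8361 + 5167 = 13529
C(20) = 1 + C(19) + C(18) = 1 + 13529 + 8361 = 21891

21891


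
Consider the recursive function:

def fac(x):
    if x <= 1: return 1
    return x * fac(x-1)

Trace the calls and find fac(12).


fac(12)
= 12 * fac(11)
= 12 * 11 * fac(10)
= 12 * 11 * 10 * fac(9)
= 12 * 11 * 10 * 9 * fac(8)
= 12 * 11 * 10 * 9 * 8 * fac(7)
= 12 * 11 * 10 * 9 * 8 * 7 * fac(6)
= 12 * 11 * 10 * 9 * 8 * 7 * 6 * fac(5)
= 12 * 11 * 10 * 9 * 8 * 7 * 6 * 5 * fac(4)
= 12 * 11 * 10 * 9 * 8 * 7 * 6 * 5 * 4 * fac(3)
= 12 * 11 * 10 * 9 * 8 * 7 * 6 * 5 * 4 * 3 * fac(2)
= 12 * 11 * 10 * 9 * 8 * 7 * 6 * 5 * 4 * 3 * 2 * fac(1)
= 12 * 11 * 10 * 9 * 8 * 7 * 6 * 5 * 4 * 3 * 2 * 1
= 479001600

479001600


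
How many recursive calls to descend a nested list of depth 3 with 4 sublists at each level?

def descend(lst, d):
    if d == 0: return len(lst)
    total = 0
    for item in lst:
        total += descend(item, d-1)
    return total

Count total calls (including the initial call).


At depth 0 (root): 1 call
At depth 1: each of 1 parents calls descend on 4 children = 4 calls
At depth 2: each of 4 parents calls descend on 4 children = 16 calls
At depth 3: each of 16 parents calls descend on 4 children = 64 calls
Total: 1 + 4 + 16 + 64 = 85

85


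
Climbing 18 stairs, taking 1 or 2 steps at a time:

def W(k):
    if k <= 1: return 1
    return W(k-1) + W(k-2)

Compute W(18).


Building up from base cases:
W(0) = 1
W(1) = 1
W(2) = W(1) + W(0) = 1 + 1 = 2
W(3) = W(2) + W(1) = 2 + 1 = 3
W(4) = W(3) + W(2) = 3 + 2 = 5
W(5) = W(4) + W(3) = 5 + 3 = 8
W(6) = W(5) + W(4) = 8 + 5 = 13
W(7) = W(6) + W(5) = 13 + 8 = 21
W(8) = W(7) + W(6) = 21 + 13 = 34
W(9) = W(8) + W(7) = 34 + 21 = 55
W(10) = W(9) + W(8) = 55 + 34 = 89
W(11) = W(10) + W(9) = 89 + 55 = 144
W(12) = W(11) + W(10) = 144 + 89 = 233
W(13) = W(12) + W(11) = 233 + 144 = 377
W(14) = W(13) + W(12) = 377 + 233 = 610
W(15) = W(14) + W(13) = 610 + 377 = 987
W(16) = W(15) + W(14) = 987 + 610 = 1597
W(17) = W(16) + W(15) = 1597 + 987 = 2584
W(18) = W(17) + W(16) = 2584 + 1597 = 4181

4181


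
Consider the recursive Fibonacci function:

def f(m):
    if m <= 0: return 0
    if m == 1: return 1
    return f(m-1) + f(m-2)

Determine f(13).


Computing f(13) bottom-up:
f(0) = 0
f(1) = 1
f(2) = f(1) + f(0) = 1 + 0 = 1
f(3) = f(2) + f(1) = 1 + 1 = 2
f(4) = f(3) + f(2) = 2 + 1 = 3
f(5) = f(4) + f(3) = 3 + 2 = 5
f(6) = f(5) + f(4) = 5 + 3 = 8
f(7) = f(6) + f(5) = 8 + 5 = 13
f(8) = f(7) + f(6) = 13 + 8 = 21
f(9) = f(8) + f(7) = 21 + 13 = 34
f(10) = f(9) + f(8) = 34 + 21 = 55
f(11) = f(10) + f(9) = 55 + 34 = 89
f(12) = f(11) + f(10) = 89 + 55 = 144
f(13) = f(12) + f(11) = 144 + 89 = 233

233


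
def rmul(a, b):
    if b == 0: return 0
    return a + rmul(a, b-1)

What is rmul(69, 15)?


rmul(69, 15) = 69 + rmul(69, 14)
rmul(69, 14) = 69 + rmul(69, 13)
rmul(69, 13) = 69 + rmul(69, 12)
rmul(69, 12) = 69 + rmul(69, 11)
rmul(69, 11) = 69 + rmul(69, 10)
rmul(69, 10) = 69 + rmul(69, 9)
rmul(69, 9) = 69 + rmul(69, 8)
rmul(69, 8) = 69 + rmul(69, 7)
rmul(69, 7) = 69 + rmul(69, 6)
rmul(69, 6) = 69 + rmul(69, 5)
rmul(69, 5) = 69 + rmul(69, 4)
rmul(69, 4) = 69 + rmul(69, 3)
rmul(69, 3) = 69 + rmul(69, 2)
rmul(69, 2) = 69 + rmul(69, 1)
rmul(69, 1) = 69 + rmul(69, 0)
rmul(69, 0) = 0  (base case)
Total: 69 + 69 + 69 + 69 + 69 + 69 + 69 + 69 + 69 + 69 + 69 + 69 + 69 + 69 + 69 + 0 = 1035

1035


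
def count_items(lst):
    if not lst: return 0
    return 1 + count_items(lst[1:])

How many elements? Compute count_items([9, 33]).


count_items([9, 33]) = 1 + count_items([33])
count_items([33]) = 1 + count_items([])
count_items([]) = 0  (base case)
Unwinding: 1 + 1 + 0 = 2

2


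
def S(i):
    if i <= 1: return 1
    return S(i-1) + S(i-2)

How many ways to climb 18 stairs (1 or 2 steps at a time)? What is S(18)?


Building up from base cases:
S(0) = 1
S(1) = 1
S(2) = S(1) + S(0) = 1 + 1 = 2
S(3) = S(2) + S(1) = 2 + 1 = 3
S(4) = S(3) + S(2) = 3 + 2 = 5
S(5) = S(4) + S(3) = 5 + 3 = 8
S(6) = S(5) + S(4) = 8 + 5 = 13
S(7) = S(6) + S(5) = 13 + 8 = 21
S(8) = S(7) + S(6) = 21 + 13 = 34
S(9) = S(8) + S(7) = 34 + 21 = 55
S(10) = S(9) + S(8) = 55 + 34 = 89
S(11) = S(10) + S(9) = 89 + 55 = 144
S(12) = S(11) + S(10) = 144 + 89 = 233
S(13) = S(12) + S(11) = 233 + 144 = 377
S(14) = S(13) + S(12) = 377 + 233 = 610
S(15) = S(14) + S(13) = 610 + 377 = 987
S(16) = S(15) + S(14) = 987 + 610 = 1597
S(17) = S(16) + S(15) = 1597 + 987 = 2584
S(18) = S(17) + S(16) = 2584 + 1597 = 4181

4181


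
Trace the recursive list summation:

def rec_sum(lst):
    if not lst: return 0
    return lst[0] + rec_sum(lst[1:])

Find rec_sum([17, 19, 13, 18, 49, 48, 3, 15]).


rec_sum([17, 19, 13, 18, 49, 48, 3, 15]) = 17 + rec_sum([19, 13, 18, 49, 48, 3, 15])
rec_sum([19, 13, 18, 49, 48, 3, 15]) = 19 + rec_sum([13, 18, 49, 48, 3, 15])
rec_sum([13, 18, 49, 48, 3, 15]) = 13 + rec_sum([18, 49, 48, 3, 15])
rec_sum([18, 49, 48, 3, 15]) = 18 + rec_sum([49, 48, 3, 15])
rec_sum([49, 48, 3, 15]) = 49 + rec_sum([48, 3, 15])
rec_sum([48, 3, 15]) = 48 + rec_sum([3, 15])
rec_sum([3, 15]) = 3 + rec_sum([15])
rec_sum([15]) = 15 + rec_sum([])
rec_sum([]) = 0  (base case)
Total: 17 + 19 + 13 + 18 + 49 + 48 + 3 + 15 + 0 = 182

182


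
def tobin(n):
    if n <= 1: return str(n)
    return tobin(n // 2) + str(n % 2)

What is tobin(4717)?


tobin(4717) = tobin(2358) + '1'
tobin(2358) = tobin(1179) + '0'
tobin(1179) = tobin(589) + '1'
tobin(589) = tobin(294) + '1'
tobin(294) = tobin(147) + '0'
tobin(147) = tobin(73) + '1'
tobin(73) = tobin(36) + '1'
tobin(36) = tobin(18) + '0'
tobin(18) = tobin(9) + '0'
tobin(9) = tobin(4) + '1'
tobin(4) = tobin(2) + '0'
tobin(2) = tobin(1) + '0'
tobin(1) = '1'  (base case)
Concatenating: '1' + '0' + '0' + '1' + '0' + '0' + '1' + '1' + '0' + '1' + '1' + '0' + '1' = '1001001101101'

1001001101101


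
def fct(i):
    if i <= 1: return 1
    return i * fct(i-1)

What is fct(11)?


fct(11)
= 11 * fct(10)
= 11 * 10 * fct(9)
= 11 * 10 * 9 * fct(8)
= 11 * 10 * 9 * 8 * fct(7)
= 11 * 10 * 9 * 8 * 7 * fct(6)
= 11 * 10 * 9 * 8 * 7 * 6 * fct(5)
= 11 * 10 * 9 * 8 * 7 * 6 * 5 * fct(4)
= 11 * 10 * 9 * 8 * 7 * 6 * 5 * 4 * fct(3)
= 11 * 10 * 9 * 8 * 7 * 6 * 5 * 4 * 3 * fct(2)
= 11 * 10 * 9 * 8 * 7 * 6 * 5 * 4 * 3 * 2 * fct(1)
= 11 * 10 * 9 * 8 * 7 * 6 * 5 * 4 * 3 * 2 * 1
= 39916800

39916800


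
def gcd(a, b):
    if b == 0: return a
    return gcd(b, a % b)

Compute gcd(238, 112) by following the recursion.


gcd(238, 112) = gcd(112, 14)
gcd(112, 14) = gcd(14, 0)
gcd(14, 0) = 14  (base case)

14


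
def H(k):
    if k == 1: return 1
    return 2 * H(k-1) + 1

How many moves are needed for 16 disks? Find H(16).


H(16) = 2 * H(15) + 1
H(15) = 2 * H(14) + 1
H(14) = 2 * H(13) + 1
H(13) = 2 * H(12) + 1
H(12) = 2 * H(11) + 1
H(11) = 2 * H(10) + 1
H(10) = 2 * H(9) + 1
H(9) = 2 * H(8) + 1
H(8) = 2 * H(7) + 1
H(7) = 2 * H(6) + 1
H(6) = 2 * H(5) + 1
H(5) = 2 * H(4) + 1
H(4) = 2 * H(3) + 1
H(3) = 2 * H(2) + 1
H(2) = 2 * H(1) + 1
H(1) = 1  (base case)
H(2) = 2 * 1 + 1 = 3
H(3) = 2 * 3 + 1 = 7
H(4) = 2 * 7 + 1 = 15
H(5) = 2 * 15 + 1 = 31
H(6) = 2 * 31 + 1 = 63
H(7) = 2 * 63 + 1 = 127
H(8) = 2 * 127 + 1 = 255
H(9) = 2 * 255 + 1 = 511
H(10) = 2 * 511 + 1 = 1023
H(11) = 2 * 1023 + 1 = 2047
H(12) = 2 * 2047 + 1 = 4095
H(13) = 2 * 4095 + 1 = 8191
H(14) = 2 * 8191 + 1 = 16383
H(15) = 2 * 16383 + 1 = 32767
H(16) = 2 * 32767 + 1 = 65535

65535


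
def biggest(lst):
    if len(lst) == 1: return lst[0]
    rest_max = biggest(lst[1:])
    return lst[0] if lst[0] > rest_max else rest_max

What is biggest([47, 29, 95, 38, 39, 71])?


biggest([47, 29, 95, 38, 39, 71]): compare 47 with biggest([29, 95, 38, 39, 71])
biggest([29, 95, 38, 39, 71]): compare 29 with biggest([95, 38, 39, 71])
biggest([95, 38, 39, 71]): compare 95 with biggest([38, 39, 71])
biggest([38, 39, 71]): compare 38 with biggest([39, 71])
biggest([39, 71]): compare 39 with biggest([71])
biggest([71]) = 71  (base case)
Compare 39 with 71 -> 71
Compare 38 with 71 -> 71
Compare 95 with 71 -> 95
Compare 29 with 95 -> 95
Compare 47 with 95 -> 95

95


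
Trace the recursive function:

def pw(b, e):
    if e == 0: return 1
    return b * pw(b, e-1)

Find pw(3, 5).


pw(3, 5)
= 3 * pw(3, 4)
= 3 * 3 * pw(3, 3)
= 3 * 3 * 3 * pw(3, 2)
= 3 * 3 * 3 * 3 * pw(3, 1)
= 3 * 3 * 3 * 3 * 3 * pw(3, 0)
= 3 * 3 * 3 * 3 * 3 * 1
= 243

243


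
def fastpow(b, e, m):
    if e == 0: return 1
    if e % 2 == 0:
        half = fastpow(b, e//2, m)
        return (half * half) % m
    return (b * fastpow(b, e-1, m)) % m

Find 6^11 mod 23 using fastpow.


fastpow(6, 11, 23): e is odd, compute fastpow(6, 10, 23)
  fastpow(6, 10, 23): e is even, compute fastpow(6, 5, 23)
    fastpow(6, 5, 23): e is odd, compute fastpow(6, 4, 23)
      fastpow(6, 4, 23): e is even, compute fastpow(6, 2, 23)
        fastpow(6, 2, 23): e is even, compute fastpow(6, 1, 23)
          fastpow(6, 1, 23): e is odd, compute fastpow(6, 0, 23)
          fastpow(6, 0, 23) = 1
          (6 * 1) % 23 = 6
        half=6, (6*6) % 23 = 13
      half=13, (13*13) % 23 = 8
    (6 * 8) % 23 = 2
  half=2, (2*2) % 23 = 4
(6 * 4) % 23 = 1

1


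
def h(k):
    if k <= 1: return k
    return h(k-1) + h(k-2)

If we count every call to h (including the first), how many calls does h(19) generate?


Let C(n) = total calls for h(n)
C(0) = 1, C(1) = 1
C(2) = 1 + C(1) + C(0) = 1 + 1 + 1 = 3
C(3) = 1 + C(2) + C(1) = 1 + 3 + 1 = 5
C(4) = 1 + C(3) + C(2) = 1 + 5 + 3 = 9
C(5) = 1 + C(4) + C(3) = 1 + 9 + 5 = 15
C(6) = 1 + C(5) + C(4) = 1 + 15 + 9 = 25
C(7) = 1 + C(6) + C(5) = 1 + 25 + 15 = 41
C(8) = 1 + C(7) + C(6) = 1 + 41 + 25 = 67
C(9) = 1 + C(8) + C(7) = 1 + 67 + 41 = 109
C(10) = 1 + C(9) + C(8) = 1 + 109 + 67 = 177
C(11) = 1 + C(10) + C(9) = 1 + 177 + 109 = 287
C(12) = 1 + C(11) + C(10) = 1 + 287 + 177 = 465
C(13) = 1 + C(12) + C(11) = 1 + 465 + 287 = 753
C(14) = 1 + C(13) + C(12) = 1 + 753 + 465 = 1219
C(15) = 1 + C(14) + C(13) = 1 + 1219 + 753 = 1973
C(16) = 1 + C(15) + C(14) = 1 + 1973 + 1219 = 3193
C(17) = 1 + C(16) + C(15) = 1 + 3193 + 1973 = 5167
C(18) = 1 + C(17) + C(16) = 1 + 5167 + 3193 = 8361
C(19) = 1 + C(18) + C(17) = 1 + 8361 + 5167 = 13529

13529


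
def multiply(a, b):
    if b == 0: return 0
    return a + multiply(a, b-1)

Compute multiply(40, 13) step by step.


multiply(40, 13) = 40 + multiply(40, 12)
multiply(40, 12) = 40 + multiply(40, 11)
multiply(40, 11) = 40 + multiply(40, 10)
multiply(40, 10) = 40 + multiply(40, 9)
multiply(40, 9) = 40 + multiply(40, 8)
multiply(40, 8) = 40 + multiply(40, 7)
multiply(40, 7) = 40 + multiply(40, 6)
multiply(40, 6) = 40 + multiply(40, 5)
multiply(40, 5) = 40 + multiply(40, 4)
multiply(40, 4) = 40 + multiply(40, 3)
multiply(40, 3) = 40 + multiply(40, 2)
multiply(40, 2) = 40 + multiply(40, 1)
multiply(40, 1) = 40 + multiply(40, 0)
multiply(40, 0) = 0  (base case)
Total: 40 + 40 + 40 + 40 + 40 + 40 + 40 + 40 + 40 + 40 + 40 + 40 + 40 + 0 = 520

520


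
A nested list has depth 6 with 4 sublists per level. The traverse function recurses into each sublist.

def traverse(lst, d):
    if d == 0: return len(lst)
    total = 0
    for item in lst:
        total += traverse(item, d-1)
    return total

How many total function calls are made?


At depth 0 (root): 1 call
At depth 1: each of 1 parents calls traverse on 4 children = 4 calls
At depth 2: each of 4 parents calls traverse on 4 children = 16 calls
At depth 3: each of 16 parents calls traverse on 4 children = 64 calls
At depth 4: each of 64 parents calls traverse on 4 children = 256 calls
At depth 5: each of 256 parents calls traverse on 4 children = 1024 calls
At depth 6: each of 1024 parents calls traverse on 4 children = 4096 calls
Total: 1 + 4 + 16 + 64 + 256 + 1024 + 4096 = 5461

5461


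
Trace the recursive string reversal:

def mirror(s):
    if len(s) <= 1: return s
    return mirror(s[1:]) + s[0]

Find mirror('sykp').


mirror('sykp') = mirror('ykp') + 's'
mirror('ykp') = mirror('kp') + 'y'
mirror('kp') = mirror('p') + 'k'
mirror('p') = 'p'  (base case)
Concatenating: 'p' + 'k' + 'y' + 's' = 'pkys'

pkys


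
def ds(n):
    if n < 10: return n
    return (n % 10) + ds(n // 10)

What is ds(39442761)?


ds(39442761) = 1 + ds(3944276)
ds(3944276) = 6 + ds(394427)
ds(394427) = 7 + ds(39442)
ds(39442) = 2 + ds(3944)
ds(3944) = 4 + ds(394)
ds(394) = 4 + ds(39)
ds(39) = 9 + ds(3)
ds(3) = 3  (base case)
Total: 1 + 6 + 7 + 2 + 4 + 4 + 9 + 3 = 36

36


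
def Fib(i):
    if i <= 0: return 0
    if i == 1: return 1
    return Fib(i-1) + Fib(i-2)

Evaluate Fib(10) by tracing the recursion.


Computing Fib(10) bottom-up:
Fib(0) = 0
Fib(1) = 1
Fib(2) = Fib(1) + Fib(0) = 1 + 0 = 1
Fib(3) = Fib(2) + Fib(1) = 1 + 1 = 2
Fib(4) = Fib(3) + Fib(2) = 2 + 1 = 3
Fib(5) = Fib(4) + Fib(3) = 3 + 2 = 5
Fib(6) = Fib(5) + Fib(4) = 5 + 3 = 8
Fib(7) = Fib(6) + Fib(5) = 8 + 5 = 13
Fib(8) = Fib(7) + Fib(6) = 13 + 8 = 21
Fib(9) = Fib(8) + Fib(7) = 21 + 13 = 34
Fib(10) = Fib(9) + Fib(8) = 34 + 21 = 55

55


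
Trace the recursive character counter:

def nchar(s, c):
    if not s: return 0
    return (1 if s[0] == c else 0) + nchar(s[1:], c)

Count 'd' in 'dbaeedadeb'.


s[0]='d' == 'd' -> 1
s[0]='b' != 'd' -> 0
s[0]='a' != 'd' -> 0
s[0]='e' != 'd' -> 0
s[0]='e' != 'd' -> 0
s[0]='d' == 'd' -> 1
s[0]='a' != 'd' -> 0
s[0]='d' == 'd' -> 1
s[0]='e' != 'd' -> 0
s[0]='b' != 'd' -> 0
Sum: 1 + 0 + 0 + 0 + 0 + 1 + 0 + 1 + 0 + 0 = 3

3


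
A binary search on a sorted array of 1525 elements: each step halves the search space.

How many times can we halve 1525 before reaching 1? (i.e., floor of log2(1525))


1525 / 2 = 762
762 / 2 = 381
381 / 2 = 190
190 / 2 = 95
95 / 2 = 47
47 / 2 = 23
23 / 2 = 11
11 / 2 = 5
5 / 2 = 2
2 / 2 = 1
Reached 1 after 10 halvings

10


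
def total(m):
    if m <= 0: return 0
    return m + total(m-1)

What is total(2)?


total(2)
= 2 + 1 + total(0)
= 2 + 1 + 0
= 3

3


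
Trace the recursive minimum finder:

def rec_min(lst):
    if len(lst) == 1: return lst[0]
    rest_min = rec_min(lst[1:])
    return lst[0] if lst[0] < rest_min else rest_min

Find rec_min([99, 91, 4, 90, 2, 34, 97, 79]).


rec_min([99, 91, 4, 90, 2, 34, 97, 79]): compare 99 with rec_min([91, 4, 90, 2, 34, 97, 79])
rec_min([91, 4, 90, 2, 34, 97, 79]): compare 91 with rec_min([4, 90, 2, 34, 97, 79])
rec_min([4, 90, 2, 34, 97, 79]): compare 4 with rec_min([90, 2, 34, 97, 79])
rec_min([90, 2, 34, 97, 79]): compare 90 with rec_min([2, 34, 97, 79])
rec_min([2, 34, 97, 79]): compare 2 with rec_min([34, 97, 79])
rec_min([34, 97, 79]): compare 34 with rec_min([97, 79])
rec_min([97, 79]): compare 97 with rec_min([79])
rec_min([79]) = 79  (base case)
Compare 97 with 79 -> 79
Compare 34 with 79 -> 34
Compare 2 with 34 -> 2
Compare 90 with 2 -> 2
Compare 4 with 2 -> 2
Compare 91 with 2 -> 2
Compare 99 with 2 -> 2

2


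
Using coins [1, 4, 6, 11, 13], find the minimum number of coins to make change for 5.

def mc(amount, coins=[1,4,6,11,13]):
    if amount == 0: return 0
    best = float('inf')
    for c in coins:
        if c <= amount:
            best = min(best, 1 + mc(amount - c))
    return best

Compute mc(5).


Building up with DP:
mc(0) = 0
mc(1) = min(1+mc(0)=1+0=1) = 1
mc(2) = min(1+mc(1)=1+1=2) = 2
mc(3) = min(1+mc(2)=1+2=3) = 3
mc(4) = min(1+mc(3)=1+3=4, 1+mc(0)=1+0=1) = 1
mc(5) = min(1+mc(4)=1+1=2, 1+mc(1)=1+1=2) = 2

2


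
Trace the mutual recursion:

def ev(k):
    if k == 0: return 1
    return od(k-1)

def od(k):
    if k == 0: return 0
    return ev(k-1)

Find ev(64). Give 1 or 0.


ev(64) = od(63)
od(63) = ev(62)
ev(62) = od(61)
od(61) = ev(60)
ev(60) = od(59)
od(59) = ev(58)
ev(58) = od(57)
od(57) = ev(56)
ev(56) = od(55)
od(55) = ev(54)
ev(54) = od(53)
od(53) = ev(52)
ev(52) = od(51)
od(51) = ev(50)
ev(50) = od(49)
od(49) = ev(48)
ev(48) = od(47)
od(47) = ev(46)
ev(46) = od(45)
od(45) = ev(44)
ev(44) = od(43)
od(43) = ev(42)
ev(42) = od(41)
od(41) = ev(40)
ev(40) = od(39)
od(39) = ev(38)
ev(38) = od(37)
od(37) = ev(36)
ev(36) = od(35)
od(35) = ev(34)
ev(34) = od(33)
od(33) = ev(32)
ev(32) = od(31)
od(31) = ev(30)
ev(30) = od(29)
od(29) = ev(28)
ev(28) = od(27)
od(27) = ev(26)
ev(26) = od(25)
od(25) = ev(24)
ev(24) = od(23)
od(23) = ev(22)
ev(22) = od(21)
od(21) = ev(20)
ev(20) = od(19)
od(19) = ev(18)
ev(18) = od(17)
od(17) = ev(16)
ev(16) = od(15)
od(15) = ev(14)
ev(14) = od(13)
od(13) = ev(12)
ev(12) = od(11)
od(11) = ev(10)
ev(10) = od(9)
od(9) = ev(8)
ev(8) = od(7)
od(7) = ev(6)
ev(6) = od(5)
od(5) = ev(4)
ev(4) = od(3)
od(3) = ev(2)
ev(2) = od(1)
od(1) = ev(0)
ev(0) = 1  (base case)
Result: 1

1


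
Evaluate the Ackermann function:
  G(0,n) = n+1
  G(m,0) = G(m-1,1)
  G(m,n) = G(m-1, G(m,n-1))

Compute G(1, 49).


G(1, 49) = G(0, G(1, 48))
  G(1, 48) = G(0, G(1, 47))
    G(1, 47) = G(0, G(1, 46))
      G(1, 46) = G(0, G(1, 45))
        G(1, 45) = G(0, G(1, 44))
          G(1, 44) = G(0, G(1, 43))
          G(1, 43) = G(0, G(1, 42))
          G(1, 42) = G(0, G(1, 41))
          G(1, 41) = G(0, G(1, 40))
          G(1, 40) = G(0, G(1, 39))
          G(1, 39) = G(0, G(1, 38))
          G(1, 38) = G(0, G(1, 37))
          G(1, 37) = G(0, G(1, 36))
          G(1, 36) = G(0, G(1, 35))
          G(1, 35) = G(0, G(1, 34))
          G(1, 34) = G(0, G(1, 33))
          G(1, 33) = G(0, G(1, 32))
          G(1, 32) = G(0, G(1, 31))
          G(1, 31) = G(0, G(1, 30))
          G(1, 30) = G(0, G(1, 29))
          G(1, 29) = G(0, G(1, 28))
          G(1, 28) = G(0, G(1, 27))
          G(1, 27) = G(0, G(1, 26))
          G(1, 26) = G(0, G(1, 25))
          G(1, 25) = G(0, G(1, 24))
... (trace truncated)
Result: G(1, 49) = 51

51


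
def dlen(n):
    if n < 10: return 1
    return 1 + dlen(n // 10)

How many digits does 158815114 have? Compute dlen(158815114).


dlen(158815114) = 1 + dlen(15881511)
dlen(15881511) = 1 + dlen(1588151)
dlen(1588151) = 1 + dlen(158815)
dlen(158815) = 1 + dlen(15881)
dlen(15881) = 1 + dlen(1588)
dlen(1588) = 1 + dlen(158)
dlen(158) = 1 + dlen(15)
dlen(15) = 1 + dlen(1)
dlen(1) = 1  (base case: 1 < 10)
Unwinding: 1 + 1 + 1 + 1 + 1 + 1 + 1 + 1 + 1 = 9

9


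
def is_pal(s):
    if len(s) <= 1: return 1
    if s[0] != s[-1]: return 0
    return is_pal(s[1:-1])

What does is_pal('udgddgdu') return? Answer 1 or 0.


is_pal('udgddgdu'): s[0]='u' == s[-1]='u' -> check is_pal('dgddgd')
is_pal('dgddgd'): s[0]='d' == s[-1]='d' -> check is_pal('gddg')
is_pal('gddg'): s[0]='g' == s[-1]='g' -> check is_pal('dd')
is_pal('dd'): s[0]='d' == s[-1]='d' -> check is_pal('')
is_pal(''): len <= 1 -> return 1  (base case)
Result: 1 (palindrome)

1


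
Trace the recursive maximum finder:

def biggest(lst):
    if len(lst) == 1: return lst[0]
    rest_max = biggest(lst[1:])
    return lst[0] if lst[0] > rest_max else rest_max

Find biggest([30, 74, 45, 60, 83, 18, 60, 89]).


biggest([30, 74, 45, 60, 83, 18, 60, 89]): compare 30 with biggest([74, 45, 60, 83, 18, 60, 89])
biggest([74, 45, 60, 83, 18, 60, 89]): compare 74 with biggest([45, 60, 83, 18, 60, 89])
biggest([45, 60, 83, 18, 60, 89]): compare 45 with biggest([60, 83, 18, 60, 89])
biggest([60, 83, 18, 60, 89]): compare 60 with biggest([83, 18, 60, 89])
biggest([83, 18, 60, 89]): compare 83 with biggest([18, 60, 89])
biggest([18, 60, 89]): compare 18 with biggest([60, 89])
biggest([60, 89]): compare 60 with biggest([89])
biggest([89]) = 89  (base case)
Compare 60 with 89 -> 89
Compare 18 with 89 -> 89
Compare 83 with 89 -> 89
Compare 60 with 89 -> 89
Compare 45 with 89 -> 89
Compare 74 with 89 -> 89
Compare 30 with 89 -> 89

89


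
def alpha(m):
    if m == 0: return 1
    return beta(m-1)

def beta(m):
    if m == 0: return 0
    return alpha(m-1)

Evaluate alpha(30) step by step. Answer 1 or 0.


alpha(30) = beta(29)
beta(29) = alpha(28)
alpha(28) = beta(27)
beta(27) = alpha(26)
alpha(26) = beta(25)
beta(25) = alpha(24)
alpha(24) = beta(23)
beta(23) = alpha(22)
alpha(22) = beta(21)
beta(21) = alpha(20)
alpha(20) = beta(19)
beta(19) = alpha(18)
alpha(18) = beta(17)
beta(17) = alpha(16)
alpha(16) = beta(15)
beta(15) = alpha(14)
alpha(14) = beta(13)
beta(13) = alpha(12)
alpha(12) = beta(11)
beta(11) = alpha(10)
alpha(10) = beta(9)
beta(9) = alpha(8)
alpha(8) = beta(7)
beta(7) = alpha(6)
alpha(6) = beta(5)
beta(5) = alpha(4)
alpha(4) = beta(3)
beta(3) = alpha(2)
alpha(2) = beta(1)
beta(1) = alpha(0)
alpha(0) = 1  (base case)
Result: 1

1


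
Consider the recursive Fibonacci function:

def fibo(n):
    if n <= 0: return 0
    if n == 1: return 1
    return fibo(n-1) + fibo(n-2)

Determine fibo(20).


Computing fibo(20) bottom-up:
fibo(0) = 0
fibo(1) = 1
fibo(2) = fibo(1) + fibo(0) = 1 + 0 = 1
fibo(3) = fibo(2) + fibo(1) = 1 + 1 = 2
fibo(4) = fibo(3) + fibo(2) = 2 + 1 = 3
fibo(5) = fibo(4) + fibo(3) = 3 + 2 = 5
fibo(6) = fibo(5) + fibo(4) = 5 + 3 = 8
fibo(7) = fibo(6) + fibo(5) = 8 + 5 = 13
fibo(8) = fibo(7) + fibo(6) = 13 + 8 = 21
fibo(9) = fibo(8) + fibo(7) = 21 + 13 = 34
fibo(10) = fibo(9) + fibo(8) = 34 + 21 = 55
fibo(11) = fibo(10) + fibo(9) = 55 + 34 = 89
fibo(12) = fibo(11) + fibo(10) = 89 + 55 = 144
fibo(13) = fibo(12) + fibo(11) = 144 + 89 = 233
fibo(14) = fibo(13) + fibo(12) = 233 + 144 = 377
fibo(15) = fibo(14) + fibo(13) = 377 + 233 = 610
fibo(16) = fibo(15) + fibo(14) = 610 + 377 = 987
fibo(17) = fibo(16) + fibo(15) = 987 + 610 = 1597
fibo(18) = fibo(17) + fibo(16) = 1597 + 987 = 2584
fibo(19) = fibo(18) + fibo(17) = 2584 + 1597 = 4181
fibo(20) = fibo(19) + fibo(18) = 4181 + 2584 = 6765

6765


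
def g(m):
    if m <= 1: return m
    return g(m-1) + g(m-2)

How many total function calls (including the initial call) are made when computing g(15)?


Let C(n) = total calls for g(n)
C(0) = 1, C(1) = 1
C(2) = 1 + C(1) + C(0) = 1 + 1 + 1 = 3
C(3) = 1 + C(2) + C(1) = 1 + 3 + 1 = 5
C(4) = 1 + C(3) + C(2) = 1 + 5 + 3 = 9
C(5) = 1 + C(4) + C(3) = 1 + 9 + 5 = 15
C(6) = 1 + C(5) + C(4) = 1 + 15 + 9 = 25
C(7) = 1 + C(6) + C(5) = 1 + 25 + 15 = 41
C(8) = 1 + C(7) + C(6) = 1 + 41 + 25 = 67
C(9) = 1 + C(8) + C(7) = 1 + 67 + 41 = 109
C(10) = 1 + C(9) + C(8) = 1 + 109 + 67 = 177
C(11) = 1 + C(10) + C(9) = 1 + 177 + 109 = 287
C(12) = 1 + C(11) + C(10) = 1 + 287 + 177 = 465
C(13) = 1 + C(12) + C(11) = 1 + 465 + 287 = 753
C(14) = 1 + C(13) + C(12) = 1 + 753 + 465 = 1219
C(15) = 1 + C(14) + C(13) = 1 + 1219 + 753 = 1973

1973


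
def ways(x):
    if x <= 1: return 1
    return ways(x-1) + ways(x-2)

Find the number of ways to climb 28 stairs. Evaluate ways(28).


Building up from base cases:
ways(0) = 1
ways(1) = 1
ways(2) = ways(1) + ways(0) = 1 + 1 = 2
ways(3) = ways(2) + ways(1) = 2 + 1 = 3
ways(4) = ways(3) + ways(2) = 3 + 2 = 5
ways(5) = ways(4) + ways(3) = 5 + 3 = 8
ways(6) = ways(5) + ways(4) = 8 + 5 = 13
ways(7) = ways(6) + ways(5) = 13 + 8 = 21
ways(8) = ways(7) + ways(6) = 21 + 13 = 34
ways(9) = ways(8) + ways(7) = 34 + 21 = 55
ways(10) = ways(9) + ways(8) = 55 + 34 = 89
ways(11) = ways(10) + ways(9) = 89 + 55 = 144
ways(12) = ways(11) + ways(10) = 144 + 89 = 233
ways(13) = ways(12) + ways(11) = 233 + 144 = 377
ways(14) = ways(13) + ways(12) = 377 + 233 = 610
ways(15) = ways(14) + ways(13) = 610 + 377 = 987
ways(16) = ways(15) + ways(14) = 987 + 610 = 1597
ways(17) = ways(16) + ways(15) = 1597 + 987 = 2584
ways(18) = ways(17) + ways(16) = 2584 + 1597 = 4181
ways(19) = ways(18) + ways(17) = 4181 + 2584 = 6765
ways(20) = ways(19) + ways(18) = 6765 + 4181 = 10946
ways(21) = ways(20) + ways(19) = 10946 + 6765 = 17711
ways(22) = ways(21) + ways(20) = 17711 + 10946 = 28657
ways(23) = ways(22) + ways(21) = 28657 + 17711 = 46368
ways(24) = ways(23) + ways(22) = 46368 + 28657 = 75025
ways(25) = ways(24) + ways(23) = 75025 + 46368 = 121393
ways(26) = ways(25) + ways(24) = 121393 + 75025 = 196418
ways(27) = ways(26) + ways(25) = 196418 + 121393 = 317811
ways(28) = ways(27) + ways(26) = 317811 + 196418 = 514229

514229


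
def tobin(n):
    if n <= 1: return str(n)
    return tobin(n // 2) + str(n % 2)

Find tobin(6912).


tobin(6912) = tobin(3456) + '0'
tobin(3456) = tobin(1728) + '0'
tobin(1728) = tobin(864) + '0'
tobin(864) = tobin(432) + '0'
tobin(432) = tobin(216) + '0'
tobin(216) = tobin(108) + '0'
tobin(108) = tobin(54) + '0'
tobin(54) = tobin(27) + '0'
tobin(27) = tobin(13) + '1'
tobin(13) = tobin(6) + '1'
tobin(6) = tobin(3) + '0'
tobin(3) = tobin(1) + '1'
tobin(1) = '1'  (base case)
Concatenating: '1' + '1' + '0' + '1' + '1' + '0' + '0' + '0' + '0' + '0' + '0' + '0' + '0' = '1101100000000'

1101100000000


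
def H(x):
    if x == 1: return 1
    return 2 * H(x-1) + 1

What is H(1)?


H(1) = 1  (base case)

1


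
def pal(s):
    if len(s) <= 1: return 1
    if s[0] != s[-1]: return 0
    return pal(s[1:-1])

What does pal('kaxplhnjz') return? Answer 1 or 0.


pal('kaxplhnjz'): s[0]='k' != s[-1]='z' -> return 0
Result: 0 (not a palindrome)

0


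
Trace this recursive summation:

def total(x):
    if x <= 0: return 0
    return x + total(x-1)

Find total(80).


total(80)
= 80 + 79 + 78 + 77 + 76 + 75 + 74 + 73 + 72 + 71 + 70 + 69 + 68 + 67 + 66 + 65 + 64 + 63 + 62 + 61 + 60 + 59 + 58 + 57 + 56 + 55 + 54 + 53 + 52 + 51 + 50 + 49 + 48 + 47 + 46 + 45 + 44 + 43 + 42 + 41 + 40 + 39 + 38 + 37 + 36 + 35 + 34 + 33 + 32 + 31 + 30 + 29 + 28 + 27 + 26 + 25 + 24 + 23 + 22 + 21 + 20 + 19 + 18 + 17 + 16 + 15 + 14 + 13 + 12 + 11 + 10 + 9 + 8 + 7 + 6 + 5 + 4 + 3 + 2 + 1 + total(0)
= 80 + 79 + 78 + 77 + 76 + 75 + 74 + 73 + 72 + 71 + 70 + 69 + 68 + 67 + 66 + 65 + 64 + 63 + 62 + 61 + 60 + 59 + 58 + 57 + 56 + 55 + 54 + 53 + 52 + 51 + 50 + 49 + 48 + 47 + 46 + 45 + 44 + 43 + 42 + 41 + 40 + 39 + 38 + 37 + 36 + 35 + 34 + 33 + 32 + 31 + 30 + 29 + 28 + 27 + 26 + 25 + 24 + 23 + 22 + 21 + 20 + 19 + 18 + 17 + 16 + 15 + 14 + 13 + 12 + 11 + 10 + 9 + 8 + 7 + 6 + 5 + 4 + 3 + 2 + 1 + 0
= 3240

3240
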